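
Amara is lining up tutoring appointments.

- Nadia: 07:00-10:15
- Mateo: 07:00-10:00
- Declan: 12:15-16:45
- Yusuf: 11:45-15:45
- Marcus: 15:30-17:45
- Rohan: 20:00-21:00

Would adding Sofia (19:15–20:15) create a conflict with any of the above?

Yes — it overlaps Rohan

Nadia: ends 10:15 at or before Sofia starts 19:15 → clear.
Mateo: ends 10:00 at or before Sofia starts 19:15 → clear.
Yusuf: ends 15:45 at or before Sofia starts 19:15 → clear.
Declan: ends 16:45 at or before Sofia starts 19:15 → clear.
Marcus: ends 17:45 at or before Sofia starts 19:15 → clear.
Rohan: starts 20:00 before Sofia ends 20:15, and ends 21:00 after Sofia starts 19:15 → overlap.
Sofia overlaps Rohan.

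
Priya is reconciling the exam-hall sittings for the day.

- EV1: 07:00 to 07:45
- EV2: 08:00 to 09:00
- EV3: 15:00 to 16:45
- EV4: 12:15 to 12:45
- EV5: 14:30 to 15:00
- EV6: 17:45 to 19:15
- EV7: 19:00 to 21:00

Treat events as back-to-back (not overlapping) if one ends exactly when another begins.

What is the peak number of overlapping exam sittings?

Walk through starts and ends in time order (an end at T is processed before a start at T):
07:00 start EV1 → 1
07:45 end EV1 → 0
08:00 start EV2 → 1
09:00 end EV2 → 0
12:15 start EV4 → 1
12:45 end EV4 → 0
14:30 start EV5 → 1
15:00 end EV5 → 0
15:00 start EV3 → 1
16:45 end EV3 → 0
17:45 start EV6 → 1
19:00 start EV7 → 2
19:15 end EV6 → 1
21:00 end EV7 → 0
Peak is 2, at 19:00 (EV6, EV7).

2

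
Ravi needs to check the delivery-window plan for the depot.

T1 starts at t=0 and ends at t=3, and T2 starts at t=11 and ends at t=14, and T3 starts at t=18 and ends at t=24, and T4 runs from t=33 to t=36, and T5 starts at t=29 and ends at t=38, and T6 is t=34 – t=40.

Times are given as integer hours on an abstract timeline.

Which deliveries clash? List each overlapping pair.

Check each pair: they overlap iff neither finishes before the other starts.
Sorted by start: T1, T2, T3, T5, T4, T6.
T2 starts after T1 ends; T1 is clear from here.
T3 starts after T2 ends; T2 is clear from here.
T5 starts after T3 ends; T3 is clear from here.
T4 starts before T5 ends → T5 and T4 overlap.
T6 starts before T5 ends → T5 and T6 overlap.
T6 starts before T4 ends → T4 and T6 overlap.

T4 & T5, T4 & T6, T5 & T6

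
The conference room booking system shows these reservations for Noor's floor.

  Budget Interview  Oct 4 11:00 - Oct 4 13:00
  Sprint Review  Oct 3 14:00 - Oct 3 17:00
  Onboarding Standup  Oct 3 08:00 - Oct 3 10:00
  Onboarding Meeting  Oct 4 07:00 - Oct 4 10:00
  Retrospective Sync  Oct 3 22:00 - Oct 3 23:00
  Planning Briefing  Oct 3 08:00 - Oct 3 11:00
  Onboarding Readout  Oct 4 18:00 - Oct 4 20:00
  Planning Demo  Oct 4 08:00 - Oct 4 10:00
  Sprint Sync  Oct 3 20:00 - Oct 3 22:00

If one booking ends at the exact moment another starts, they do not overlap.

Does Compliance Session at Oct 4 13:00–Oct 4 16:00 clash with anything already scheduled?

Onboarding Standup: ends Oct 3 10:00 at or before Compliance Session starts Oct 4 13:00 → clear.
Planning Briefing: ends Oct 3 11:00 at or before Compliance Session starts Oct 4 13:00 → clear.
Sprint Review: ends Oct 3 17:00 at or before Compliance Session starts Oct 4 13:00 → clear.
Sprint Sync: ends Oct 3 22:00 at or before Compliance Session starts Oct 4 13:00 → clear.
Retrospective Sync: ends Oct 3 23:00 at or before Compliance Session starts Oct 4 13:00 → clear.
Onboarding Meeting: ends Oct 4 10:00 at or before Compliance Session starts Oct 4 13:00 → clear.
Planning Demo: ends Oct 4 10:00 at or before Compliance Session starts Oct 4 13:00 → clear.
Budget Interview: ends Oct 4 13:00 at or before Compliance Session starts Oct 4 13:00 → clear.
Onboarding Readout: starts Oct 4 18:00 at or after Compliance Session ends Oct 4 16:00 → clear.

No — it doesn't clash with anything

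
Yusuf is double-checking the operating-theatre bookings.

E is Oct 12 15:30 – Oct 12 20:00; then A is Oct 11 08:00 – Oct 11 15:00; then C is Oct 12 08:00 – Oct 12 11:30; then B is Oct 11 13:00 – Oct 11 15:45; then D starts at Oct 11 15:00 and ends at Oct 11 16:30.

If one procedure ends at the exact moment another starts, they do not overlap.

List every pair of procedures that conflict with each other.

A & B, B & D

Two intervals overlap when each starts before the other ends.
Sorted by start: A, B, D, C, E.
B starts before A ends → A and B overlap.
D starts exactly when A ends (back-to-back, no overlap), so A has no further overlaps.
D starts before B ends → B and D overlap.
C starts after B ends, so B has no further overlaps.
C starts after D ends, so D has no further overlaps.
E starts after C ends.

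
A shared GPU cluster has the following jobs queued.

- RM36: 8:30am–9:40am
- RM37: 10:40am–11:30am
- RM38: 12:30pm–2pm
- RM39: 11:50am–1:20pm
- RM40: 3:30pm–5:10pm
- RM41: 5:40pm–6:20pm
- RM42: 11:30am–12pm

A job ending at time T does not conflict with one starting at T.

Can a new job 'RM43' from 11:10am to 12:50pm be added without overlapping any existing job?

RM36: ends 9:40am at or before RM43 starts 11:10am → clear.
RM37: starts 10:40am before RM43 ends 12:50pm, and ends 11:30am after RM43 starts 11:10am → overlap.
RM42: starts 11:30am before RM43 ends 12:50pm, and ends 12pm after RM43 starts 11:10am → overlap.
RM39: starts 11:50am before RM43 ends 12:50pm, and ends 1:20pm after RM43 starts 11:10am → overlap.
RM38: starts 12:30pm before RM43 ends 12:50pm, and ends 2pm after RM43 starts 11:10am → overlap.
RM40: starts 3:30pm at or after RM43 ends 12:50pm → clear.
RM41: starts 5:40pm at or after RM43 ends 12:50pm → clear.
RM43 overlaps RM37, RM38, RM39, RM42.

No — it overlaps RM37, RM38, RM39, RM42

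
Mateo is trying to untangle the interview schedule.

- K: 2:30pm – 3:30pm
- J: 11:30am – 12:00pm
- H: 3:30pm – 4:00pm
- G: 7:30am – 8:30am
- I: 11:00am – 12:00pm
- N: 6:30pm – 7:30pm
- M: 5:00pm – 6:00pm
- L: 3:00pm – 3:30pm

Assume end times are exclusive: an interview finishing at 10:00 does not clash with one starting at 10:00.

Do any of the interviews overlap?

Sorted by start: G, I, J, K, L, H, M, N.
I starts after G ends — done with G.
J starts before I ends → I and J overlap.
That's a conflict, so the schedule is not conflict-free.

Yes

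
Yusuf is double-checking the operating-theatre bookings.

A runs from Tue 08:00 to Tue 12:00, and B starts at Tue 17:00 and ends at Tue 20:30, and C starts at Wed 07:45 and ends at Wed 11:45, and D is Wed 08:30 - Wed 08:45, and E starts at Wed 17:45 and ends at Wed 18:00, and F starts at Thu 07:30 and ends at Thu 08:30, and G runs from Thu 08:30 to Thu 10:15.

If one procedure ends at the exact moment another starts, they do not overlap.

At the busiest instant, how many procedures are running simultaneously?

2

Walk through starts and ends in time order (an end at T is processed before a start at T):
Tue 08:00 start A → 1
Tue 12:00 end A → 0
Tue 17:00 start B → 1
Tue 20:30 end B → 0
Wed 07:45 start C → 1
Wed 08:30 start D → 2
Wed 08:45 end D → 1
Wed 11:45 end C → 0
Wed 17:45 start E → 1
Wed 18:00 end E → 0
Thu 07:30 start F → 1
Thu 08:30 end F → 0
Thu 08:30 start G → 1
Thu 10:15 end G → 0
Peak is 2, at Wed 08:30 (C, D).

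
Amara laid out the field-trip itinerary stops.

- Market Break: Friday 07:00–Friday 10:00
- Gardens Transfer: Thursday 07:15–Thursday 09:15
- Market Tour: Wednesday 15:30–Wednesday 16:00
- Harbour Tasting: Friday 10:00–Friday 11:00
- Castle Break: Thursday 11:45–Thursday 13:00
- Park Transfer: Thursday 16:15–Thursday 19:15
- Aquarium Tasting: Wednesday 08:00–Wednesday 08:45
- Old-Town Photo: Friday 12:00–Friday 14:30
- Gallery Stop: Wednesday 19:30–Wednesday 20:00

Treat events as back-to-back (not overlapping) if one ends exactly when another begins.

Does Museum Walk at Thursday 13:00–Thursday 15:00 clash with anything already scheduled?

No — it doesn't clash with anything

Aquarium Tasting: ends Wednesday 08:45 at or before Museum Walk starts Thursday 13:00 → clear.
Market Tour: ends Wednesday 16:00 at or before Museum Walk starts Thursday 13:00 → clear.
Gallery Stop: ends Wednesday 20:00 at or before Museum Walk starts Thursday 13:00 → clear.
Gardens Transfer: ends Thursday 09:15 at or before Museum Walk starts Thursday 13:00 → clear.
Castle Break: ends Thursday 13:00 at or before Museum Walk starts Thursday 13:00 → clear.
Park Transfer: starts Thursday 16:15 at or after Museum Walk ends Thursday 15:00 → clear.
Market Break: starts Friday 07:00 at or after Museum Walk ends Thursday 15:00 → clear.
Harbour Tasting: starts Friday 10:00 at or after Museum Walk ends Thursday 15:00 → clear.
Old-Town Photo: starts Friday 12:00 at or after Museum Walk ends Thursday 15:00 → clear.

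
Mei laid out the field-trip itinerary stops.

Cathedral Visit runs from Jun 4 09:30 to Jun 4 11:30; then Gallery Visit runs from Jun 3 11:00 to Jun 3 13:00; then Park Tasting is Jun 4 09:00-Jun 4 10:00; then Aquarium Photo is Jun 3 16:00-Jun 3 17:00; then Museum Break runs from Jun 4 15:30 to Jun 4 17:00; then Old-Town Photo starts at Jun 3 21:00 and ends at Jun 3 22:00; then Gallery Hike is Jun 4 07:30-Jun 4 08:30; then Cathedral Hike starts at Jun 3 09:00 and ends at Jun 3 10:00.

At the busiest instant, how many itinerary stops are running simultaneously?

2

Sort all start/end points and keep a running count:
Jun 3 09:00 start Cathedral Hike → 1
Jun 3 10:00 end Cathedral Hike → 0
Jun 3 11:00 start Gallery Visit → 1
Jun 3 13:00 end Gallery Visit → 0
Jun 3 16:00 start Aquarium Photo → 1
Jun 3 17:00 end Aquarium Photo → 0
Jun 3 21:00 start Old-Town Photo → 1
Jun 3 22:00 end Old-Town Photo → 0
Jun 4 07:30 start Gallery Hike → 1
Jun 4 08:30 end Gallery Hike → 0
Jun 4 09:00 start Park Tasting → 1
Jun 4 09:30 start Cathedral Visit → 2
Jun 4 10:00 end Park Tasting → 1
Jun 4 11:30 end Cathedral Visit → 0
Jun 4 15:30 start Museum Break → 1
Jun 4 17:00 end Museum Break → 0
Peak is 2, at Jun 4 09:30 (Cathedral Visit, Park Tasting).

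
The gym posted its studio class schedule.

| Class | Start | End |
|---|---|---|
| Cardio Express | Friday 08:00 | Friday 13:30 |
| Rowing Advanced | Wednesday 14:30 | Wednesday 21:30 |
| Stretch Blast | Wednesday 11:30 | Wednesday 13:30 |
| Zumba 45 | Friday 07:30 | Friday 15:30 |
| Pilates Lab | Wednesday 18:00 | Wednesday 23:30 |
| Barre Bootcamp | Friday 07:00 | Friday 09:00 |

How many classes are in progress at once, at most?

Walk through starts and ends in time order (an end at T is processed before a start at T):
Wednesday 11:30 start Stretch Blast → 1
Wednesday 13:30 end Stretch Blast → 0
Wednesday 14:30 start Rowing Advanced → 1
Wednesday 18:00 start Pilates Lab → 2
Wednesday 21:30 end Rowing Advanced → 1
Wednesday 23:30 end Pilates Lab → 0
Friday 07:00 start Barre Bootcamp → 1
Friday 07:30 start Zumba 45 → 2
Friday 08:00 start Cardio Express → 3
Friday 09:00 end Barre Bootcamp → 2
Friday 13:30 end Cardio Express → 1
Friday 15:30 end Zumba 45 → 0
Peak is 3, at Friday 08:00 (Barre Bootcamp, Cardio Express, Zumba 45).

3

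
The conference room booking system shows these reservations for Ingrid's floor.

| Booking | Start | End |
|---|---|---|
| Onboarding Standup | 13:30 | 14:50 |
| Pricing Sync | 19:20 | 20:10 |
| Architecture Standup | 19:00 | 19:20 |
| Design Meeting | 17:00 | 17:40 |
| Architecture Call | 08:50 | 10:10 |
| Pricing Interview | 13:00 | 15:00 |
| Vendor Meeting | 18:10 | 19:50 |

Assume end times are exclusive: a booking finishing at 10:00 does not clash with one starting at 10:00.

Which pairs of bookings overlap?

Sorted by start: Architecture Call, Pricing Interview, Onboarding Standup, Design Meeting, Vendor Meeting, Architecture Standup, Pricing Sync.
Pricing Interview starts after Architecture Call ends, so nothing later overlaps Architecture Call either.
Onboarding Standup starts before Pricing Interview ends → Pricing Interview and Onboarding Standup overlap.
Design Meeting starts after Pricing Interview ends, so nothing later overlaps Pricing Interview either.
Design Meeting starts after Onboarding Standup ends, so nothing later overlaps Onboarding Standup either.
Vendor Meeting starts after Design Meeting ends, so nothing later overlaps Design Meeting either.
Architecture Standup starts before Vendor Meeting ends → Vendor Meeting and Architecture Standup overlap.
Pricing Sync starts before Vendor Meeting ends → Vendor Meeting and Pricing Sync overlap.
Pricing Sync starts exactly when Architecture Standup ends (back-to-back, no overlap).

Architecture Standup & Vendor Meeting, Onboarding Standup & Pricing Interview, Pricing Sync & Vendor Meeting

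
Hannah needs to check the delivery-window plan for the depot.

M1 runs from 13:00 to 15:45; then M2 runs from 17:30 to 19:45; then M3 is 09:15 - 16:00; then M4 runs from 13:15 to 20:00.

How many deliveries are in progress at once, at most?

Sweep the timeline, counting +1 at each start and −1 at each end (ends before starts at a tie):
09:15 start M3 → 1
13:00 start M1 → 2
13:15 start M4 → 3
15:45 end M1 → 2
16:00 end M3 → 1
17:30 start M2 → 2
19:45 end M2 → 1
20:00 end M4 → 0
Peak is 3, at 13:15 (M1, M3, M4).

3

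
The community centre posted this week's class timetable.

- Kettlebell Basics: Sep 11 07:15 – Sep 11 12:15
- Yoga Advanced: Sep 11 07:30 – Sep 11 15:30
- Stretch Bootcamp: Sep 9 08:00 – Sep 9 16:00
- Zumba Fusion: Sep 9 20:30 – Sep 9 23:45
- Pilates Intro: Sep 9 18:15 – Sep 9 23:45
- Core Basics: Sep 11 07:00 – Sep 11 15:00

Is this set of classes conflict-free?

No

Check each pair: they overlap iff neither finishes before the other starts.
Sorted by start: Stretch Bootcamp, Pilates Intro, Zumba Fusion, Core Basics, Kettlebell Basics, Yoga Advanced.
Pilates Intro starts after Stretch Bootcamp ends; Stretch Bootcamp is clear from here.
Zumba Fusion starts before Pilates Intro ends → Pilates Intro and Zumba Fusion overlap.
That's a conflict, so the schedule is not conflict-free.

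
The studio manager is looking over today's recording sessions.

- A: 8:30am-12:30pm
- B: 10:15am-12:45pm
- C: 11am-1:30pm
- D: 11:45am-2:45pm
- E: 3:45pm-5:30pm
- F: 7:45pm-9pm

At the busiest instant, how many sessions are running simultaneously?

Sweep the timeline, counting +1 at each start and −1 at each end (ends before starts at a tie):
8:30am start A → 1
10:15am start B → 2
11am start C → 3
11:45am start D → 4
12:30pm end A → 3
12:45pm end B → 2
1:30pm end C → 1
2:45pm end D → 0
3:45pm start E → 1
5:30pm end E → 0
7:45pm start F → 1
9pm end F → 0
Peak is 4, at 11:45am (A, B, C, D).

4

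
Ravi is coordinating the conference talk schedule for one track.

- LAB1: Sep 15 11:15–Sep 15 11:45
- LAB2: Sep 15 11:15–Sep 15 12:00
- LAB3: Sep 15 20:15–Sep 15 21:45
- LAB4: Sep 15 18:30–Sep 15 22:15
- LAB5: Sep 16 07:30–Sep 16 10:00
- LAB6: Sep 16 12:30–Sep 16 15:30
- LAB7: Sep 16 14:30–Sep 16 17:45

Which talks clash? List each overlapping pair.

Sorted by start: LAB1, LAB2, LAB4, LAB3, LAB5, LAB6, LAB7.
LAB2 starts before LAB1 ends → LAB1 and LAB2 overlap.
LAB4 starts after LAB1 ends, so LAB1 has no further overlaps.
LAB4 starts after LAB2 ends, so LAB2 has no further overlaps.
LAB3 starts before LAB4 ends → LAB4 and LAB3 overlap.
LAB5 starts after LAB4 ends, so LAB4 has no further overlaps.
LAB5 starts after LAB3 ends, so LAB3 has no further overlaps.
LAB6 starts after LAB5 ends, so LAB5 has no further overlaps.
LAB7 starts before LAB6 ends → LAB6 and LAB7 overlap.

LAB1 & LAB2, LAB3 & LAB4, LAB6 & LAB7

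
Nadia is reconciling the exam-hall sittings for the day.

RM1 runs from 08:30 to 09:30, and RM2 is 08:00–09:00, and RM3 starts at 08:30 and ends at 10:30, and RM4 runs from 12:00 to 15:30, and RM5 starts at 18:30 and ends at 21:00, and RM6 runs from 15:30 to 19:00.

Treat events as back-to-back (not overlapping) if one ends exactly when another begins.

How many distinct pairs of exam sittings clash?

Two intervals overlap when each starts before the other ends.
Sorted by start: RM2, RM1, RM3, RM4, RM6, RM5.
RM1 starts before RM2 ends → RM2 and RM1 overlap.
RM3 starts before RM2 ends → RM2 and RM3 overlap.
RM4 starts after RM2 ends — done with RM2.
RM3 starts before RM1 ends → RM1 and RM3 overlap.
RM4 starts after RM1 ends — done with RM1.
RM4 starts after RM3 ends — done with RM3.
RM6 starts exactly when RM4 ends (back-to-back, no overlap) — done with RM4.
RM5 starts before RM6 ends → RM6 and RM5 overlap.
Overlapping pairs: RM1 & RM2, RM1 & RM3, RM2 & RM3, RM5 & RM6 — 4 in total.

4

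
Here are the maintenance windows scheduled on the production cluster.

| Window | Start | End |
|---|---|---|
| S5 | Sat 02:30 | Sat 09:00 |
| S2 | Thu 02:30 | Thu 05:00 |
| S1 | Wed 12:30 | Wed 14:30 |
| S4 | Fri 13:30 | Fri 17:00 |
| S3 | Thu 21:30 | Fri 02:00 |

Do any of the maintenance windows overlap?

Sorted by start: S1, S2, S3, S4, S5.
S2 starts after S1 ends — done with S1.
S3 starts after S2 ends — done with S2.
S4 starts after S3 ends — done with S3.
S5 starts after S4 ends.
Every pair is clear; the schedule has no overlaps.

No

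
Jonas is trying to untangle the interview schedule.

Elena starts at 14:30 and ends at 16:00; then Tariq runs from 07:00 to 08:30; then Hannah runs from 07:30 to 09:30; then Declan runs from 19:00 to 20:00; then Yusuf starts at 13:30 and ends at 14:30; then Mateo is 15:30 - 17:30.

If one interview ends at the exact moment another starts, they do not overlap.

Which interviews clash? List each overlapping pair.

Two intervals overlap when each starts before the other ends.
Sorted by start: Tariq, Hannah, Yusuf, Elena, Mateo, Declan.
Hannah starts before Tariq ends → Tariq and Hannah overlap.
Yusuf starts after Tariq ends; Tariq is clear from here.
Yusuf starts after Hannah ends; Hannah is clear from here.
Elena starts exactly when Yusuf ends (back-to-back, no overlap); Yusuf is clear from here.
Mateo starts before Elena ends → Elena and Mateo overlap.
Declan starts after Elena ends.
Declan starts after Mateo ends.

Elena & Mateo, Hannah & Tariq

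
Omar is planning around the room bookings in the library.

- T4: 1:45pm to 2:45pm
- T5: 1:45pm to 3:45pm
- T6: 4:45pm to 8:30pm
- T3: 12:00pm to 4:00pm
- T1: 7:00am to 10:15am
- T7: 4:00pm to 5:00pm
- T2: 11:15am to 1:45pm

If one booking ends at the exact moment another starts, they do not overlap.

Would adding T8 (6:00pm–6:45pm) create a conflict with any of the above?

Yes — it overlaps T6

T1: ends 10:15am at or before T8 starts 6:00pm → clear.
T2: ends 1:45pm at or before T8 starts 6:00pm → clear.
T3: ends 4:00pm at or before T8 starts 6:00pm → clear.
T4: ends 2:45pm at or before T8 starts 6:00pm → clear.
T5: ends 3:45pm at or before T8 starts 6:00pm → clear.
T7: ends 5:00pm at or before T8 starts 6:00pm → clear.
T6: starts 4:45pm before T8 ends 6:45pm, and ends 8:30pm after T8 starts 6:00pm → overlap.
T8 overlaps T6.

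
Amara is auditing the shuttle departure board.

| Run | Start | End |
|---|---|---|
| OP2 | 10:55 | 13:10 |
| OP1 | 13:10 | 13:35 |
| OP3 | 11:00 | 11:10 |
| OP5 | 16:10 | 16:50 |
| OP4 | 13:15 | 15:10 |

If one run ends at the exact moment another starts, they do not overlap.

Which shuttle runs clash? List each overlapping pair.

Check each pair: they overlap iff neither finishes before the other starts.
Sorted by start: OP2, OP3, OP1, OP4, OP5.
OP3 starts before OP2 ends → OP2 and OP3 overlap.
OP1 starts exactly when OP2 ends (back-to-back, no overlap), so nothing later overlaps OP2 either.
OP1 starts after OP3 ends, so nothing later overlaps OP3 either.
OP4 starts before OP1 ends → OP1 and OP4 overlap.
OP5 starts after OP1 ends.
OP5 starts after OP4 ends.

OP1 & OP4, OP2 & OP3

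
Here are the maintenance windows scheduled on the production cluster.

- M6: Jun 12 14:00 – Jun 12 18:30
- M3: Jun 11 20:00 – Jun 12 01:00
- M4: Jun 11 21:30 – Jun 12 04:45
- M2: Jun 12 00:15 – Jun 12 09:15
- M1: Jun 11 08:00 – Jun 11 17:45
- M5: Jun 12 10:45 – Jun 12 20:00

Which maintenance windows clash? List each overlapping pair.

M2 & M3, M2 & M4, M3 & M4, M5 & M6

Sorted by start: M1, M3, M4, M2, M5, M6.
M3 starts after M1 ends; M1 is clear from here.
M4 starts before M3 ends → M3 and M4 overlap.
M2 starts before M3 ends → M3 and M2 overlap.
M5 starts after M3 ends; M3 is clear from here.
M2 starts before M4 ends → M4 and M2 overlap.
M5 starts after M4 ends; M4 is clear from here.
M5 starts after M2 ends; M2 is clear from here.
M6 starts before M5 ends → M5 and M6 overlap.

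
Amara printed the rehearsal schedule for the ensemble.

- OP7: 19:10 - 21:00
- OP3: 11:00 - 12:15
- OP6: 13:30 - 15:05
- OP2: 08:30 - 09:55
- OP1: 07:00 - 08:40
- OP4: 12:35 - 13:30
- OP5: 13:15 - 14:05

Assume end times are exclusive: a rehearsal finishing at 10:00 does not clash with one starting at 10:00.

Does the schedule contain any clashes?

Yes

Sorted by start: OP1, OP2, OP3, OP4, OP5, OP6, OP7.
OP2 starts before OP1 ends → OP1 and OP2 overlap.
That's a conflict, so the schedule is not conflict-free.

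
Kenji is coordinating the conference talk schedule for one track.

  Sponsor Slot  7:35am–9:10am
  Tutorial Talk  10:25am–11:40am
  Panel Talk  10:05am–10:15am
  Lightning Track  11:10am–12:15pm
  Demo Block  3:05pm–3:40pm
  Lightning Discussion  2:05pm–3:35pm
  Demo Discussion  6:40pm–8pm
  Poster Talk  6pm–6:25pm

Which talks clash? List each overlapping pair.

Demo Block & Lightning Discussion, Lightning Track & Tutorial Talk

Check each pair: they overlap iff neither finishes before the other starts.
Sorted by start: Sponsor Slot, Panel Talk, Tutorial Talk, Lightning Track, Lightning Discussion, Demo Block, Poster Talk, Demo Discussion.
Panel Talk starts after Sponsor Slot ends, so Sponsor Slot has no further overlaps.
Tutorial Talk starts after Panel Talk ends, so Panel Talk has no further overlaps.
Lightning Track starts before Tutorial Talk ends → Tutorial Talk and Lightning Track overlap.
Lightning Discussion starts after Tutorial Talk ends, so Tutorial Talk has no further overlaps.
Lightning Discussion starts after Lightning Track ends, so Lightning Track has no further overlaps.
Demo Block starts before Lightning Discussion ends → Lightning Discussion and Demo Block overlap.
Poster Talk starts after Lightning Discussion ends, so Lightning Discussion has no further overlaps.
Poster Talk starts after Demo Block ends, so Demo Block has no further overlaps.
Demo Discussion starts after Poster Talk ends.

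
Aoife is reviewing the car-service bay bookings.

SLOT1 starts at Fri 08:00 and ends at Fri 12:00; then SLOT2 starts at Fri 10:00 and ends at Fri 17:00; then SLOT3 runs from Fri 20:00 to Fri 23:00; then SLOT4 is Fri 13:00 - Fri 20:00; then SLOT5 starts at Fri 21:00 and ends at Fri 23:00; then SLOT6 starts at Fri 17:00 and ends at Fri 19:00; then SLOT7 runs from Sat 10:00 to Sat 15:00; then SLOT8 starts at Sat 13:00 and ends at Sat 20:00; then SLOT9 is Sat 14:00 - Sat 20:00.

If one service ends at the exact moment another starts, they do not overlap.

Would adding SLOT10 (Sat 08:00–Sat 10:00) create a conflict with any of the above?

No — it doesn't clash with anything

SLOT1: ends Fri 12:00 at or before SLOT10 starts Sat 08:00 → clear.
SLOT2: ends Fri 17:00 at or before SLOT10 starts Sat 08:00 → clear.
SLOT4: ends Fri 20:00 at or before SLOT10 starts Sat 08:00 → clear.
SLOT6: ends Fri 19:00 at or before SLOT10 starts Sat 08:00 → clear.
SLOT3: ends Fri 23:00 at or before SLOT10 starts Sat 08:00 → clear.
SLOT5: ends Fri 23:00 at or before SLOT10 starts Sat 08:00 → clear.
SLOT7: starts Sat 10:00 at or after SLOT10 ends Sat 10:00 → clear.
SLOT8: starts Sat 13:00 at or after SLOT10 ends Sat 10:00 → clear.
SLOT9: starts Sat 14:00 at or after SLOT10 ends Sat 10:00 → clear.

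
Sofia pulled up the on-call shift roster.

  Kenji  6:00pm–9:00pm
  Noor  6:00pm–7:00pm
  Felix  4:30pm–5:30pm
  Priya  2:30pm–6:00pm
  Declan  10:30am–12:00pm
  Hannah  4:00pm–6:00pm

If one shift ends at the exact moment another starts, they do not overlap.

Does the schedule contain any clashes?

Check each pair: they overlap iff neither finishes before the other starts.
Sorted by start: Declan, Priya, Hannah, Felix, Noor, Kenji.
Priya starts after Declan ends, so nothing later overlaps Declan either.
Hannah starts before Priya ends → Priya and Hannah overlap.
That's a conflict, so the schedule is not conflict-free.

Yes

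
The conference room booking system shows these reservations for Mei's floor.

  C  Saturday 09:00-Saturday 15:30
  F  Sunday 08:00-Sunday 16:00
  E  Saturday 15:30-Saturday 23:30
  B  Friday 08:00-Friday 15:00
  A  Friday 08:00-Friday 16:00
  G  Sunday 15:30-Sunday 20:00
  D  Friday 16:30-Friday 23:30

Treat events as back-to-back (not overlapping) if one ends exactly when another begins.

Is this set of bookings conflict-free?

Sorted by start: A, B, D, C, E, F, G.
B starts before A ends → A and B overlap.
That's a conflict, so the schedule is not conflict-free.

No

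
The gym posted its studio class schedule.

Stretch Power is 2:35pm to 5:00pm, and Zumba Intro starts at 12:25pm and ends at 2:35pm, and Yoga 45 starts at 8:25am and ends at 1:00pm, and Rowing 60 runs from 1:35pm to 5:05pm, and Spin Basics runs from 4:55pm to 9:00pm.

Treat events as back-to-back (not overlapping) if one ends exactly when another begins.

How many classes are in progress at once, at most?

Sweep the timeline, counting +1 at each start and −1 at each end (ends before starts at a tie):
8:25am start Yoga 45 → 1
12:25pm start Zumba Intro → 2
1:00pm end Yoga 45 → 1
1:35pm start Rowing 60 → 2
2:35pm end Zumba Intro → 1
2:35pm start Stretch Power → 2
4:55pm start Spin Basics → 3
5:00pm end Stretch Power → 2
5:05pm end Rowing 60 → 1
9:00pm end Spin Basics → 0
Peak is 3, at 4:55pm (Rowing 60, Spin Basics, Stretch Power).

3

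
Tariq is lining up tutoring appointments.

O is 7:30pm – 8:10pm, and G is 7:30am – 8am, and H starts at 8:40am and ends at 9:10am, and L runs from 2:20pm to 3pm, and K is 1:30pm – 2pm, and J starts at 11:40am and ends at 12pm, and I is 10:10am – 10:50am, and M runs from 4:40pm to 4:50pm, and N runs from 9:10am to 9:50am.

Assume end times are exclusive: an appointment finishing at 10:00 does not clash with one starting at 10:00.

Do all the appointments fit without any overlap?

Yes

Sorted by start: G, H, N, I, J, K, L, M, O.
H starts after G ends — done with G.
N starts exactly when H ends (back-to-back, no overlap) — done with H.
I starts after N ends — done with N.
J starts after I ends — done with I.
K starts after J ends — done with J.
L starts after K ends — done with K.
M starts after L ends — done with L.
O starts after M ends.
Every pair is clear; the schedule has no overlaps.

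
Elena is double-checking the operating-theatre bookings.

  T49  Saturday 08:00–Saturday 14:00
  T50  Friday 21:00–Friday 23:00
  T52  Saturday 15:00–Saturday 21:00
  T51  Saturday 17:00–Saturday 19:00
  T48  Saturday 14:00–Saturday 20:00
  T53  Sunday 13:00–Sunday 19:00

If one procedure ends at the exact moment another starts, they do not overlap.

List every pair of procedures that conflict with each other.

T48 & T51, T48 & T52, T51 & T52

Sorted by start: T50, T49, T48, T52, T51, T53.
T49 starts after T50 ends, so T50 has no further overlaps.
T48 starts exactly when T49 ends (back-to-back, no overlap), so T49 has no further overlaps.
T52 starts before T48 ends → T48 and T52 overlap.
T51 starts before T48 ends → T48 and T51 overlap.
T53 starts after T48 ends.
T51 starts before T52 ends → T52 and T51 overlap.
T53 starts after T52 ends.
T53 starts after T51 ends.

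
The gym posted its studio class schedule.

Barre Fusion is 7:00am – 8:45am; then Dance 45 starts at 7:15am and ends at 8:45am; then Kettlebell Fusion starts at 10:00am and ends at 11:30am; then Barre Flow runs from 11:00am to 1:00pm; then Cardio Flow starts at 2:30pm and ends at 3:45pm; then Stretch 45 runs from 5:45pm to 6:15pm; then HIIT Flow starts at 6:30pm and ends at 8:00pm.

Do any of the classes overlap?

Yes

Sorted by start: Barre Fusion, Dance 45, Kettlebell Fusion, Barre Flow, Cardio Flow, Stretch 45, HIIT Flow.
Dance 45 starts before Barre Fusion ends → Barre Fusion and Dance 45 overlap.
That's a conflict, so the schedule is not conflict-free.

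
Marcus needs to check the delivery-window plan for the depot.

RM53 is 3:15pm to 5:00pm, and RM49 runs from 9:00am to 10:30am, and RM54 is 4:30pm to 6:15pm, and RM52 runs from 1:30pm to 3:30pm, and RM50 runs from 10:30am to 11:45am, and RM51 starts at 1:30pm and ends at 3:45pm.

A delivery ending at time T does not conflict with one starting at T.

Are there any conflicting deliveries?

Yes

Two intervals overlap when each starts before the other ends.
Sorted by start: RM49, RM50, RM51, RM52, RM53, RM54.
RM50 starts exactly when RM49 ends (back-to-back, no overlap); RM49 is clear from here.
RM51 starts after RM50 ends; RM50 is clear from here.
RM52 starts before RM51 ends → RM51 and RM52 overlap.
That's a conflict, so the schedule is not conflict-free.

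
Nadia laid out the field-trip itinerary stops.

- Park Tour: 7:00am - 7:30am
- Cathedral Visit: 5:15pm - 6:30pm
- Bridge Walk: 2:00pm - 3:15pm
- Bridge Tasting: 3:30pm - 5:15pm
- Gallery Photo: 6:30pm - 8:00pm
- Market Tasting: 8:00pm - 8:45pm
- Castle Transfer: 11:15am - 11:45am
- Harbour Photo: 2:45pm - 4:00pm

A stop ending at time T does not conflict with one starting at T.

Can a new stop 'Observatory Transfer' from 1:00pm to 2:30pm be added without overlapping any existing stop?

No — it overlaps Bridge Walk

Park Tour: ends 7:30am at or before Observatory Transfer starts 1:00pm → clear.
Castle Transfer: ends 11:45am at or before Observatory Transfer starts 1:00pm → clear.
Bridge Walk: starts 2:00pm before Observatory Transfer ends 2:30pm, and ends 3:15pm after Observatory Transfer starts 1:00pm → overlap.
Harbour Photo: starts 2:45pm at or after Observatory Transfer ends 2:30pm → clear.
Bridge Tasting: starts 3:30pm at or after Observatory Transfer ends 2:30pm → clear.
Cathedral Visit: starts 5:15pm at or after Observatory Transfer ends 2:30pm → clear.
Gallery Photo: starts 6:30pm at or after Observatory Transfer ends 2:30pm → clear.
Market Tasting: starts 8:00pm at or after Observatory Transfer ends 2:30pm → clear.
Observatory Transfer overlaps Bridge Walk.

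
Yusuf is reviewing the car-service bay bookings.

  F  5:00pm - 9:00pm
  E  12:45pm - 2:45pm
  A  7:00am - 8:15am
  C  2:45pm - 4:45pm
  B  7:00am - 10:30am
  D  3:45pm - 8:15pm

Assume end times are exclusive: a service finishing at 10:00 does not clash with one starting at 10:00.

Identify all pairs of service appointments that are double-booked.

Sorted by start: A, B, E, C, D, F.
B starts before A ends → A and B overlap.
E starts after A ends — done with A.
E starts after B ends — done with B.
C starts exactly when E ends (back-to-back, no overlap) — done with E.
D starts before C ends → C and D overlap.
F starts after C ends.
F starts before D ends → D and F overlap.

A & B, C & D, D & F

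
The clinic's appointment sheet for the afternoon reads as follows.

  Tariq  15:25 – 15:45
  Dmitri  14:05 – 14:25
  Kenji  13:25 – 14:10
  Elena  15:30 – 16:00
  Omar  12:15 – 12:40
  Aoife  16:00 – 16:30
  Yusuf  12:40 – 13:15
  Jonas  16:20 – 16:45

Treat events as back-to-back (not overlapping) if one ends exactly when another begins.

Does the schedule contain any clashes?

Sorted by start: Omar, Yusuf, Kenji, Dmitri, Tariq, Elena, Aoife, Jonas.
Yusuf starts exactly when Omar ends (back-to-back, no overlap); Omar is clear from here.
Kenji starts after Yusuf ends; Yusuf is clear from here.
Dmitri starts before Kenji ends → Kenji and Dmitri overlap.
That's a conflict, so the schedule is not conflict-free.

Yes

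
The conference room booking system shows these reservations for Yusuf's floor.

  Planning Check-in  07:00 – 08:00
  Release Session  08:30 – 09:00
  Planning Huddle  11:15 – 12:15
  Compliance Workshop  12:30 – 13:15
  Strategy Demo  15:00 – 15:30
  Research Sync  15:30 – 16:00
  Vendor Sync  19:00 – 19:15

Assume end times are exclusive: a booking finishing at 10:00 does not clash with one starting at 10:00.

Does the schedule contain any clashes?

No

Sorted by start: Planning Check-in, Release Session, Planning Huddle, Compliance Workshop, Strategy Demo, Research Sync, Vendor Sync.
Release Session starts after Planning Check-in ends, so Planning Check-in has no further overlaps.
Planning Huddle starts after Release Session ends, so Release Session has no further overlaps.
Compliance Workshop starts after Planning Huddle ends, so Planning Huddle has no further overlaps.
Strategy Demo starts after Compliance Workshop ends, so Compliance Workshop has no further overlaps.
Research Sync starts exactly when Strategy Demo ends (back-to-back, no overlap), so Strategy Demo has no further overlaps.
Vendor Sync starts after Research Sync ends.
Every pair is clear; the schedule has no overlaps.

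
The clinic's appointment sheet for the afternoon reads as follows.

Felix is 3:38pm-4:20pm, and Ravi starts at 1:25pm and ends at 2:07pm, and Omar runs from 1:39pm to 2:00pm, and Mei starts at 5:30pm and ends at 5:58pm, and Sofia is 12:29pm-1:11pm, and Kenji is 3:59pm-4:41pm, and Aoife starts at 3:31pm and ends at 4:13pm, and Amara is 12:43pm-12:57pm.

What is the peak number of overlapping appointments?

3

Walk through starts and ends in time order (an end at T is processed before a start at T):
12:29pm start Sofia → 1
12:43pm start Amara → 2
12:57pm end Amara → 1
1:11pm end Sofia → 0
1:25pm start Ravi → 1
1:39pm start Omar → 2
2:00pm end Omar → 1
2:07pm end Ravi → 0
3:31pm start Aoife → 1
3:38pm start Felix → 2
3:59pm start Kenji → 3
4:13pm end Aoife → 2
4:20pm end Felix → 1
4:41pm end Kenji → 0
5:30pm start Mei → 1
5:58pm end Mei → 0
Peak is 3, at 3:59pm (Aoife, Felix, Kenji).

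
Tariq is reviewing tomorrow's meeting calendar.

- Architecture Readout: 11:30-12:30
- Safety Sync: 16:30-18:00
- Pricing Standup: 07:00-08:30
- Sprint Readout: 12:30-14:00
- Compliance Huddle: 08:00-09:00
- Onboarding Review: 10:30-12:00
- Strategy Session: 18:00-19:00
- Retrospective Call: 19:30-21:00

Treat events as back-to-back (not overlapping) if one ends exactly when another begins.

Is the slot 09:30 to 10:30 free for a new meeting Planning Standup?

Yes — the slot is free

Pricing Standup: ends 08:30 at or before Planning Standup starts 09:30 → clear.
Compliance Huddle: ends 09:00 at or before Planning Standup starts 09:30 → clear.
Onboarding Review: starts 10:30 at or after Planning Standup ends 10:30 → clear.
Architecture Readout: starts 11:30 at or after Planning Standup ends 10:30 → clear.
Sprint Readout: starts 12:30 at or after Planning Standup ends 10:30 → clear.
Safety Sync: starts 16:30 at or after Planning Standup ends 10:30 → clear.
Strategy Session: starts 18:00 at or after Planning Standup ends 10:30 → clear.
Retrospective Call: starts 19:30 at or after Planning Standup ends 10:30 → clear.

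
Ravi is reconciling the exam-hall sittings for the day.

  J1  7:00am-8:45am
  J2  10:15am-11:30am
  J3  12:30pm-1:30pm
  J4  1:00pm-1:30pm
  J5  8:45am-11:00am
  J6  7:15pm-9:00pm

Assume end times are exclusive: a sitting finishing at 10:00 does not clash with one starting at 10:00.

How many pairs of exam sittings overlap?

2

Sorted by start: J1, J5, J2, J3, J4, J6.
J5 starts exactly when J1 ends (back-to-back, no overlap); J1 is clear from here.
J2 starts before J5 ends → J5 and J2 overlap.
J3 starts after J5 ends; J5 is clear from here.
J3 starts after J2 ends; J2 is clear from here.
J4 starts before J3 ends → J3 and J4 overlap.
J6 starts after J3 ends.
J6 starts after J4 ends.
Overlapping pairs: J2 & J5, J3 & J4 — 2 in total.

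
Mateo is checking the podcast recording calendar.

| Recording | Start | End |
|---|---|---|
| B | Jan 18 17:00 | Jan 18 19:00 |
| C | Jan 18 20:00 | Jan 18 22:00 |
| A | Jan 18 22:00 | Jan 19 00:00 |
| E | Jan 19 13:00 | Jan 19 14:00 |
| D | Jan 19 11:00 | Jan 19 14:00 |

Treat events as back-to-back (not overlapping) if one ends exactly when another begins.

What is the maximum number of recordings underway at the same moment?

2

Walk through starts and ends in time order (an end at T is processed before a start at T):
Jan 18 17:00 start B → 1
Jan 18 19:00 end B → 0
Jan 18 20:00 start C → 1
Jan 18 22:00 end C → 0
Jan 18 22:00 start A → 1
Jan 19 00:00 end A → 0
Jan 19 11:00 start D → 1
Jan 19 13:00 start E → 2
Jan 19 14:00 end D → 1
Jan 19 14:00 end E → 0
Peak is 2, at Jan 19 13:00 (D, E).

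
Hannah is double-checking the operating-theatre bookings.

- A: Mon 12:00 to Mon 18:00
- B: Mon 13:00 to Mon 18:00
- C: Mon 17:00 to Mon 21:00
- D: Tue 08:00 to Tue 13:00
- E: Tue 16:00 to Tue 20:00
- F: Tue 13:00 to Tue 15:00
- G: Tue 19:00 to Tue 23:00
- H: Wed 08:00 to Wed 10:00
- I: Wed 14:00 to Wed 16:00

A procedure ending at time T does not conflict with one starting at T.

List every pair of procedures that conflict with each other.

Two intervals overlap when each starts before the other ends.
Sorted by start: A, B, C, D, F, E, G, H, I.
B starts before A ends → A and B overlap.
C starts before A ends → A and C overlap.
D starts after A ends — done with A.
C starts before B ends → B and C overlap.
D starts after B ends — done with B.
D starts after C ends — done with C.
F starts exactly when D ends (back-to-back, no overlap) — done with D.
E starts after F ends — done with F.
G starts before E ends → E and G overlap.
H starts after E ends — done with E.
H starts after G ends — done with G.
I starts after H ends.

A & B, A & C, B & C, E & G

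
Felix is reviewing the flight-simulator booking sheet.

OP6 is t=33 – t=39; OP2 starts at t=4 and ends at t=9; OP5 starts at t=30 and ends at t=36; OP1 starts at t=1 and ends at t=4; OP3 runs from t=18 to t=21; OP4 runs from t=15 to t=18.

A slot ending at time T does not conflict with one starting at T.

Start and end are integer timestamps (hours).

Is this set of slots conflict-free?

No

Two intervals overlap when each starts before the other ends.
Sorted by start: OP1, OP2, OP4, OP3, OP5, OP6.
OP2 starts exactly when OP1 ends (back-to-back, no overlap) — done with OP1.
OP4 starts after OP2 ends — done with OP2.
OP3 starts exactly when OP4 ends (back-to-back, no overlap) — done with OP4.
OP5 starts after OP3 ends — done with OP3.
OP6 starts before OP5 ends → OP5 and OP6 overlap.
That's a conflict, so the schedule is not conflict-free.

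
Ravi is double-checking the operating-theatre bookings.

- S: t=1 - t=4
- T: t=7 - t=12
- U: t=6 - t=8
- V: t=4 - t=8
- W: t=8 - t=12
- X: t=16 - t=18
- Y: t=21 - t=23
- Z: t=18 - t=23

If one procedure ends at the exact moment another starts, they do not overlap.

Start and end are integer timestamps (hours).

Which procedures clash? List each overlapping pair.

T & U, T & V, T & W, U & V, Y & Z

Check each pair: they overlap iff neither finishes before the other starts.
Sorted by start: S, V, U, T, W, X, Z, Y.
V starts exactly when S ends (back-to-back, no overlap), so S has no further overlaps.
U starts before V ends → V and U overlap.
T starts before V ends → V and T overlap.
W starts exactly when V ends (back-to-back, no overlap), so V has no further overlaps.
T starts before U ends → U and T overlap.
W starts exactly when U ends (back-to-back, no overlap), so U has no further overlaps.
W starts before T ends → T and W overlap.
X starts after T ends, so T has no further overlaps.
X starts after W ends, so W has no further overlaps.
Z starts exactly when X ends (back-to-back, no overlap), so X has no further overlaps.
Y starts before Z ends → Z and Y overlap.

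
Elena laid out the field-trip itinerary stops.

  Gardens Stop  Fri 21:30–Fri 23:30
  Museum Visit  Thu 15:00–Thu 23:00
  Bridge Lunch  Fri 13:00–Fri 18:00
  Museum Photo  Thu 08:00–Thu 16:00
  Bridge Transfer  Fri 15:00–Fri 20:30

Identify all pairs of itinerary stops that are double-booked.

Two intervals overlap when each starts before the other ends.
Sorted by start: Museum Photo, Museum Visit, Bridge Lunch, Bridge Transfer, Gardens Stop.
Museum Visit starts before Museum Photo ends → Museum Photo and Museum Visit overlap.
Bridge Lunch starts after Museum Photo ends, so Museum Photo has no further overlaps.
Bridge Lunch starts after Museum Visit ends, so Museum Visit has no further overlaps.
Bridge Transfer starts before Bridge Lunch ends → Bridge Lunch and Bridge Transfer overlap.
Gardens Stop starts after Bridge Lunch ends.
Gardens Stop starts after Bridge Transfer ends.

Bridge Lunch & Bridge Transfer, Museum Photo & Museum Visit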